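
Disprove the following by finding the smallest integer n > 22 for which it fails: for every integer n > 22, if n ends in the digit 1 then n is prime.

A counterexample is any integer n > 22 such that n ends in the digit 1 but n is not prime; we check each in order.
For n = 31, 41 the conclusion holds.
n = 51: 51 ends in 1; 51 = 3 × 17, composite.

n = 51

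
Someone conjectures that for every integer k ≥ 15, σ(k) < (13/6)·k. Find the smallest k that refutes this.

k = 18

k = 15: σ(15) = 24; 24 < 65/2.
k = 16: σ(16) = 31; 31 < 104/3.
k = 17: σ(17) = 18; 18 < 221/6.
k = 18: σ(18) = 39; 39 ≥ 39.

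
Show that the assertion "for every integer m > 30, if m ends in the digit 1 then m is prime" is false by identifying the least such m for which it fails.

m = 51

A counterexample is any integer m > 30 such that m ends in the digit 1 but m is not prime; we check each in order.
For m = 31, 41 the conclusion holds.
m = 51: 51 ends in 1; 51 = 3 × 17, composite.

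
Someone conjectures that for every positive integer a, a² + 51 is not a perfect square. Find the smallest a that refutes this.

a = 7

We need the least positive integer a for which a² + 51 is a perfect square.
For a = 1, 2, 3, 4, 5, 6 the conclusion holds.
a = 7: 7² + 51 = 100 = 10², a perfect square.
Hence a = 7 is a counterexample.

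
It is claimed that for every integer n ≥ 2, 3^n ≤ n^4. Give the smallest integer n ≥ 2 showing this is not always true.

We need the least integer n ≥ 2 for which 3^n > n^4.
n = 2: 3^n = 9 and n^4 = 16, so 9 ≤ 16.
n = 3: 3^n = 27 and n^4 = 81, so 27 ≤ 81.
n = 4: 3^n = 81 and n^4 = 256, so 81 ≤ 256.
n = 5: 3^n = 243 and n^4 = 625, so 243 ≤ 625.
n = 6: 3^n = 729 and n^4 = 1296, so 729 ≤ 1296.
n = 7: 3^n = 2187 and n^4 = 2401, so 2187 ≤ 2401.
n = 8: 3^n = 6561 and n^4 = 4096, so 6561 > 4096.
Thus n = 8 disproves the claim, and no smaller n works.

n = 8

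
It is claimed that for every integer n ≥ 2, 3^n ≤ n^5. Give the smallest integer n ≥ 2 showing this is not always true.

n = 11

For n = 2, 3, 4, 5, 6, 7, 8, 9, 10 the conclusion holds.
n = 11: 3^n = 177147 and n^5 = 161051, so 177147 > 161051.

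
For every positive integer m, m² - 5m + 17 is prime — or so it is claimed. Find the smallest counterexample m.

Check each positive integer m in order until m² - 5m + 17 is not prime.
For m = 1, 2, 3, 4, …, 10, 11, 12 the conclusion holds.
m = 13: m² - 5m + 17 = 121 = 11 × 11, composite.
Hence m = 13 is a counterexample.

m = 13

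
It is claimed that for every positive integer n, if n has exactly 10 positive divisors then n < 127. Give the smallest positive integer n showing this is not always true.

We need the least positive integer n for which n has exactly 10 positive divisors but the claim fails.
For n = 48, 80, 112 the conclusion holds.
n = 162: τ(162) = 10; 162 ≥ 127.

n = 162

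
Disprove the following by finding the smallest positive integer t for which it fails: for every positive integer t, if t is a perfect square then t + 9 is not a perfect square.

t = 16

Check each positive integer t in order until t is a perfect square but t + 9 is a perfect square.
For t = 1, 4, 9 the conclusion holds.
t = 16: 16 = 4² and 16 + 9 = 25 = 5².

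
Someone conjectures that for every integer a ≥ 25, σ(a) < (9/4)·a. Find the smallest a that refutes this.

a = 30

a = 25: σ(25) = 31; 31 < 225/4.
a = 26: σ(26) = 42; 42 < 117/2.
a = 27: σ(27) = 40; 40 < 243/4.
a = 28: σ(28) = 56; 56 < 63.
a = 29: σ(29) = 30; 30 < 261/4.
a = 30: σ(30) = 72; 72 ≥ 135/2.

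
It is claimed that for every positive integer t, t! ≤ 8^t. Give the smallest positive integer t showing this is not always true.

Check each positive integer t in order until t! > 8^t.
The first 19 eligible values, up to t = 19, all satisfy the conclusion.
t = 20: t! = 2432902008176640000 and 8^t = 1152921504606846976, so 2432902008176640000 > 1152921504606846976.

t = 20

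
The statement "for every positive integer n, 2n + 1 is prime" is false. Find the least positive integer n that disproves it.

We need the least positive integer n for which 2n + 1 is not prime.
n = 1: 2n + 1 = 3, prime.
n = 2: 2n + 1 = 5, prime.
n = 3: 2n + 1 = 7, prime.
n = 4: 2n + 1 = 9 = 3 × 3, composite.

n = 4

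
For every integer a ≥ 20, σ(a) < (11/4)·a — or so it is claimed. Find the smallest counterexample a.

a = 60

We need the least integer a ≥ 20 for which the claim fails.
For a = 20, 21, 22, 23, …, 57, 58, 59 the conclusion holds.
a = 60: σ(60) = 168; 168 ≥ 165.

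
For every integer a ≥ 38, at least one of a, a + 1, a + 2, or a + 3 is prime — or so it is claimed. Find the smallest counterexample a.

A counterexample is any integer a ≥ 38 such that a, a + 1, a + 2, a + 3 are all composite; we check each in order.
For a = 38, 39, 40, 41, 42, 43, 44, 45, 46, 47 the conclusion holds.
a = 48: 48 = 2 × 24; 49 = 7 × 7; 50 = 2 × 25; 51 = 3 × 17 — all composite.

a = 48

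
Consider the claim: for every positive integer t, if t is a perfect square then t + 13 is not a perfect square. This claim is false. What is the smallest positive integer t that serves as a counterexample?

We need the least positive integer t for which t is a perfect square but t + 13 is a perfect square.
t = 1: 1 + 13 = 14, not a perfect square.
t = 4: 4 + 13 = 17, not a perfect square.
t = 9: 9 + 13 = 22, not a perfect square.
t = 16: 16 + 13 = 29, not a perfect square.
t = 25: 25 + 13 = 38, not a perfect square.
t = 36: 36 = 6² and 36 + 13 = 49 = 7².

t = 36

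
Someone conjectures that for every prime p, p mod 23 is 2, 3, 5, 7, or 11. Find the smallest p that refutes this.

p = 2: 2 mod 23 = 2.
p = 3: 3 mod 23 = 3.
p = 5: 5 mod 23 = 5.
p = 7: 7 mod 23 = 7.
p = 11: 11 mod 23 = 11.
p = 13: 13 mod 23 = 13 — not in {2, 3, 5, 7, 11}.

p = 13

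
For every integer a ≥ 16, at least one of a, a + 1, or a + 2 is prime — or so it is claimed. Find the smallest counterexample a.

We need the least integer a ≥ 16 for which a, a + 1, a + 2 are all composite.
a = 16: 17 is prime.
a = 17: 17 is prime.
a = 18: 19 is prime.
a = 19: 19 is prime.
a = 20: 20 = 2 × 10; 21 = 3 × 7; 22 = 2 × 11 — all composite.

a = 20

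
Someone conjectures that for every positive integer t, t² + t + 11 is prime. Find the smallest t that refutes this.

For t = 1, 2, 3, 4, 5, 6, 7, 8, 9 the conclusion holds.
t = 10: t² + t + 11 = 121 = 11 × 11, composite.
So t = 10 is the smallest counterexample.

t = 10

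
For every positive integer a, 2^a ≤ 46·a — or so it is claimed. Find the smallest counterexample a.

The first 8 eligible values, up to a = 8, all satisfy the conclusion.
a = 9: 2^a = 512 and 46·a = 414, so 512 > 414.
Thus a = 9 disproves the claim, and no smaller a works.

a = 9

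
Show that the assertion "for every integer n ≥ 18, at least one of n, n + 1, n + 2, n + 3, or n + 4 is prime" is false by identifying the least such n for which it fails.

n = 24

We need the least integer n ≥ 18 for which n, n + 1, n + 2, n + 3, n + 4 are all composite.
For n = 18, 19, 20, 21, 22, 23 the conclusion holds.
n = 24: 24 = 2 × 12; 25 = 5 × 5; 26 = 2 × 13; 27 = 3 × 9; 28 = 2 × 14 — all composite.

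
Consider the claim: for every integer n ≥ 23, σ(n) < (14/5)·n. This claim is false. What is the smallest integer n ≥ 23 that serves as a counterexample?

n = 60

A counterexample is any integer n ≥ 23 such that the claim fails; we check each in order.
For n = 23, 24, 25, 26, …, 57, 58, 59 the conclusion holds.
n = 60: σ(60) = 168; 168 ≥ 168.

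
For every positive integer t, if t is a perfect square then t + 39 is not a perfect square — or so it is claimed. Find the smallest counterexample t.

t = 25

A counterexample is any positive integer t such that t is a perfect square but t + 39 is a perfect square; we check each in order.
t = 1: 1 + 39 = 40, not a perfect square.
t = 4: 4 + 39 = 43, not a perfect square.
t = 9: 9 + 39 = 48, not a perfect square.
t = 16: 16 + 39 = 55, not a perfect square.
t = 25: 25 = 5² and 25 + 39 = 64 = 8².
Thus t = 25 disproves the claim, and no smaller t works.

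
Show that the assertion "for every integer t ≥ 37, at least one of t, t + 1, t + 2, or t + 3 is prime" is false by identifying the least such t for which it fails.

We need the least integer t ≥ 37 for which t, t + 1, t + 2, t + 3 are all composite.
For t = 37, 38, 39, 40, …, 45, 46, 47 the conclusion holds.
t = 48: 48 = 2 × 24; 49 = 7 × 7; 50 = 2 × 25; 51 = 3 × 17 — all composite.
Hence t = 48 is a counterexample.

t = 48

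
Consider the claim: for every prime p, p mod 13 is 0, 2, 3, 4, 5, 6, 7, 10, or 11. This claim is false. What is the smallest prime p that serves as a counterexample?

p = 47

For p = 2, 3, 5, 7, …, 37, 41, 43 the conclusion holds.
p = 47: 47 mod 13 = 8 — not in {0, 2, 3, 4, 5, 6, 7, 10, 11}.
Hence p = 47 is a counterexample.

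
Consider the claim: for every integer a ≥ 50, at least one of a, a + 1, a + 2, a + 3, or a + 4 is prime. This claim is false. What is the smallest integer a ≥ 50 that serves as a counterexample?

Check each integer a ≥ 50 in order until a, a + 1, a + 2, a + 3, a + 4 are all composite.
The first 4 eligible values, up to a = 53, all satisfy the conclusion.
a = 54: 54 = 2 × 27; 55 = 5 × 11; 56 = 2 × 28; 57 = 3 × 19; 58 = 2 × 29 — all composite.

a = 54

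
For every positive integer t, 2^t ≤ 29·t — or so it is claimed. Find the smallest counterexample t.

t = 8

Check each positive integer t in order until 2^t > 29·t.
For t = 1, 2, 3, 4, 5, 6, 7 the conclusion holds.
t = 8: 2^t = 256 and 29·t = 232, so 256 > 232.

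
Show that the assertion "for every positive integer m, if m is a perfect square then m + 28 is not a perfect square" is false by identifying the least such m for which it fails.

m = 36

Check each positive integer m in order until m is a perfect square but m + 28 is a perfect square.
m = 1: 1 + 28 = 29, not a perfect square.
m = 4: 4 + 28 = 32, not a perfect square.
m = 9: 9 + 28 = 37, not a perfect square.
m = 16: 16 + 28 = 44, not a perfect square.
m = 25: 25 + 28 = 53, not a perfect square.
m = 36: 36 = 6² and 36 + 28 = 64 = 8².
Hence m = 36 is a counterexample.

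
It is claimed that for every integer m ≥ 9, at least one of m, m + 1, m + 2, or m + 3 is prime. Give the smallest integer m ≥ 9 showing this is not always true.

Check each integer m ≥ 9 in order until m, m + 1, m + 2, m + 3 are all composite.
For m = 9, 10, 11, 12, …, 21, 22, 23 the conclusion holds.
m = 24: 24 = 2 × 12; 25 = 5 × 5; 26 = 2 × 13; 27 = 3 × 9 — all composite.
So m = 24 is the smallest counterexample.

m = 24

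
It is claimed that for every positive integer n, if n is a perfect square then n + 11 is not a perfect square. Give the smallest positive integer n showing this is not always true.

n = 25

A counterexample is any positive integer n such that n is a perfect square but n + 11 is a perfect square; we check each in order.
For n = 1, 4, 9, 16 the conclusion holds.
n = 25: 25 = 5² and 25 + 11 = 36 = 6².
Hence n = 25 is a counterexample.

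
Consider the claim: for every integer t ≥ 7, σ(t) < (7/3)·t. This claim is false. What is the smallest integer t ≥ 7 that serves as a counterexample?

t = 12

For t = 7, 8, 9, 10, 11 the conclusion holds.
t = 12: σ(12) = 28; 28 ≥ 28.
Thus t = 12 disproves the claim, and no smaller t works.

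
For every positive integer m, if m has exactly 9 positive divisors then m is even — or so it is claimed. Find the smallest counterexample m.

m = 36: divisors of 36: 9 divisors; 36 is even.
m = 100: divisors of 100: 9 divisors; 100 is even.
m = 196: divisors of 196: 9 divisors; 196 is even.
m = 225: divisors of 225: 9 divisors; 225 is odd.
Hence m = 225 is a counterexample.

m = 225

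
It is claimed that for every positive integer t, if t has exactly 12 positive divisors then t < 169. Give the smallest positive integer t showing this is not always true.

t = 198

For t = 60, 72, 84, 90, …, 150, 156, 160 the conclusion holds.
t = 198: τ(198) = 12; 198 ≥ 169.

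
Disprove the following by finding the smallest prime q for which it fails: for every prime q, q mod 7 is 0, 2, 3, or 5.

q = 2: 2 mod 7 = 2.
q = 3: 3 mod 7 = 3.
q = 5: 5 mod 7 = 5.
q = 7: 7 mod 7 = 0.
q = 11: 11 mod 7 = 4 — not in {0, 2, 3, 5}.
So q = 11 is the smallest counterexample.

q = 11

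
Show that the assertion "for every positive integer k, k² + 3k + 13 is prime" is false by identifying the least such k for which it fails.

k = 9

k = 1: k² + 3k + 13 = 17, prime.
k = 2: k² + 3k + 13 = 23, prime.
k = 3: k² + 3k + 13 = 31, prime.
k = 4: k² + 3k + 13 = 41, prime.
k = 5: k² + 3k + 13 = 53, prime.
k = 6: k² + 3k + 13 = 67, prime.
k = 7: k² + 3k + 13 = 83, prime.
k = 8: k² + 3k + 13 = 101, prime.
k = 9: k² + 3k + 13 = 121 = 11 × 11, composite.
So k = 9 is the smallest counterexample.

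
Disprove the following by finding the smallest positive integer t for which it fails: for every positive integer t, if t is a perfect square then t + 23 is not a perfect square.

t = 121

We need the least positive integer t for which t is a perfect square but t + 23 is a perfect square.
The first 10 eligible values, up to t = 100, all satisfy the conclusion.
t = 121: 121 = 11² and 121 + 23 = 144 = 12².
Hence t = 121 is a counterexample.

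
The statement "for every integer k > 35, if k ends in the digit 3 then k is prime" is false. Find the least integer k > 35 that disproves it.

We need the least integer k > 35 for which k ends in the digit 3 but k is not prime.
k = 43: 43 ends in 3 and is prime.
k = 53: 53 ends in 3 and is prime.
k = 63: 63 ends in 3; 63 = 3 × 21, composite.

k = 63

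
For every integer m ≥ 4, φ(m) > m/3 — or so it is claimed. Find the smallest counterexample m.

m = 6

For m = 4, 5 the conclusion holds.
m = 6: φ(6) = 2 and 6/3 = 2, so φ(6) ≤ 6/3.
Hence m = 6 is a counterexample.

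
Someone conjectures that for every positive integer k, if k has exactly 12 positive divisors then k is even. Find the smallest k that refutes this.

k = 315

A counterexample is any positive integer k such that k has exactly 12 positive divisors but k is odd; we check each in order.
For k = 60, 72, 84, 90, …, 294, 306, 308 the conclusion holds.
k = 315: divisors of 315: 12 divisors; 315 is odd.
Hence k = 315 is a counterexample.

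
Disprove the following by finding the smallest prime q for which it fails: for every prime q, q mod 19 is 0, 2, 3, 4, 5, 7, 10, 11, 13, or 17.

q = 31

A counterexample is any prime q such that the claim fails; we check each in order.
The first 10 eligible values, up to q = 29, all satisfy the conclusion.
q = 31: 31 mod 19 = 12 — not in {0, 2, 3, 4, 5, 7, 10, 11, 13, 17}.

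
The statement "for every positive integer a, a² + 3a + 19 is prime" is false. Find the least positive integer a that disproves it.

We need the least positive integer a for which a² + 3a + 19 is not prime.
The first 14 eligible values, up to a = 14, all satisfy the conclusion.
a = 15: a² + 3a + 19 = 289 = 17 × 17, composite.
So a = 15 is the smallest counterexample.

a = 15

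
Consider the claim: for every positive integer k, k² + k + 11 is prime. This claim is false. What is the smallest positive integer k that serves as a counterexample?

For k = 1, 2, 3, 4, 5, 6, 7, 8, 9 the conclusion holds.
k = 10: k² + k + 11 = 121 = 11 × 11, composite.

k = 10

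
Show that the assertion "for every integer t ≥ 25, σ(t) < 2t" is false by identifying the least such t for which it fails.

t = 28

We need the least integer t ≥ 25 for which the claim fails.
For t = 25, 26, 27 the conclusion holds.
t = 28: σ(28) = 56; 56 ≥ 56.
Thus t = 28 disproves the claim, and no smaller t works.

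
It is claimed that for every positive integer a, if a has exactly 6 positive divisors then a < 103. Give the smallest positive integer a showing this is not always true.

Check each positive integer a in order until a has exactly 6 positive divisors but the claim fails.
For a = 12, 18, 20, 28, …, 92, 98, 99 the conclusion holds.
a = 116: τ(116) = 6; 116 ≥ 103.
So a = 116 is the smallest counterexample.

a = 116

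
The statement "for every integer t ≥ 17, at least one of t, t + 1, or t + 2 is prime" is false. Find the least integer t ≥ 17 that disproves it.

t = 20

We need the least integer t ≥ 17 for which t, t + 1, t + 2 are all composite.
For t = 17, 18, 19 the conclusion holds.
t = 20: 20 = 2 × 10; 21 = 3 × 7; 22 = 2 × 11 — all composite.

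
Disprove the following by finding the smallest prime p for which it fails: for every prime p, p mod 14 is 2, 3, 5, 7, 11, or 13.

Check each prime p in order until the claim fails.
The first 8 eligible values, up to p = 19, all satisfy the conclusion.
p = 23: 23 mod 14 = 9 — not in {2, 3, 5, 7, 11, 13}.

p = 23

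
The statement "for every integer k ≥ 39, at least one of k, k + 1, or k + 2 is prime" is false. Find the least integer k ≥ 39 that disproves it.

A counterexample is any integer k ≥ 39 such that k, k + 1, k + 2 are all composite; we check each in order.
For k = 39, 40, 41, 42, 43 the conclusion holds.
k = 44: 44 = 2 × 22; 45 = 3 × 15; 46 = 2 × 23 — all composite.

k = 44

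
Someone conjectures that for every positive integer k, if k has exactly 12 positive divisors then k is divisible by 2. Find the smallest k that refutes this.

k = 315

A counterexample is any positive integer k such that k has exactly 12 positive divisors but k is not divisible by 2; we check each in order.
The first 24 eligible values, up to k = 308, all satisfy the conclusion.
k = 315: τ(315) = 12; 315 mod 2 = 1.
Hence k = 315 is a counterexample.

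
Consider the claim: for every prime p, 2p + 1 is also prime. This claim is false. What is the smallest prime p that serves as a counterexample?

p = 7

A counterexample is any prime p such that 2p + 1 is not prime; we check each in order.
p = 2: 2p + 1 = 5, prime.
p = 3: 2p + 1 = 7, prime.
p = 5: 2p + 1 = 11, prime.
p = 7: 2p + 1 = 15 = 3 × 5, not prime.
So p = 7 is the smallest counterexample.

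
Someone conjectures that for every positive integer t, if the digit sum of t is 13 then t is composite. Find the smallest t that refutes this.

A counterexample is any positive integer t such that the digit sum of t is 13 but t is prime; we check each in order.
For t = 49, 58 the conclusion holds.
t = 67: digit sum 13; 67 is prime, not composite.
Thus t = 67 disproves the claim, and no smaller t works.

t = 67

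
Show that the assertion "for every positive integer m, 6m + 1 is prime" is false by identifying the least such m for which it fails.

We need the least positive integer m for which 6m + 1 is not prime.
m = 1: 6m + 1 = 7, prime.
m = 2: 6m + 1 = 13, prime.
m = 3: 6m + 1 = 19, prime.
m = 4: 6m + 1 = 25 = 5 × 5, composite.
Thus m = 4 disproves the claim, and no smaller m works.

m = 4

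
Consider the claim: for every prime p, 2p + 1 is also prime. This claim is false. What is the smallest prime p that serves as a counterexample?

Check each prime p in order until 2p + 1 is not prime.
For p = 2, 3, 5 the conclusion holds.
p = 7: 2p + 1 = 15 = 3 × 5, not prime.

p = 7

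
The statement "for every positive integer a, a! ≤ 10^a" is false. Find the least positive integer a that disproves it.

a = 25

A counterexample is any positive integer a such that a! > 10^a; we check each in order.
For a = 1, 2, 3, 4, …, 22, 23, 24 the conclusion holds.
a = 25: a! = 15511210043330985984000000 and 10^a = 10000000000000000000000000, so 15511210043330985984000000 > 10000000000000000000000000.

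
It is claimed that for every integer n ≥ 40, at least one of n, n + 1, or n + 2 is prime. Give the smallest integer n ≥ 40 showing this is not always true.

We need the least integer n ≥ 40 for which n, n + 1, n + 2 are all composite.
n = 40: 41 is prime.
n = 41: 41 is prime.
n = 42: 43 is prime.
n = 43: 43 is prime.
n = 44: 44 = 2 × 22; 45 = 3 × 15; 46 = 2 × 23 — all composite.
Thus n = 44 disproves the claim, and no smaller n works.

n = 44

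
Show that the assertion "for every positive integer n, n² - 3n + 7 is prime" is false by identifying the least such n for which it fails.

n = 6

n = 1: n² - 3n + 7 = 5, prime.
n = 2: n² - 3n + 7 = 5, prime.
n = 3: n² - 3n + 7 = 7, prime.
n = 4: n² - 3n + 7 = 11, prime.
n = 5: n² - 3n + 7 = 17, prime.
n = 6: n² - 3n + 7 = 25 = 5 × 5, composite.
So n = 6 is the smallest counterexample.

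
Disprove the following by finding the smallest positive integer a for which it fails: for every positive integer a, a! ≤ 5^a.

Check each positive integer a in order until a! > 5^a.
For a = 1, 2, 3, 4, …, 9, 10, 11 the conclusion holds.
a = 12: a! = 479001600 and 5^a = 244140625, so 479001600 > 244140625.

a = 12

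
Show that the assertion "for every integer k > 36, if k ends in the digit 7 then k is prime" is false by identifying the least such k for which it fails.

k = 57

A counterexample is any integer k > 36 such that k ends in the digit 7 but k is not prime; we check each in order.
For k = 37, 47 the conclusion holds.
k = 57: 57 ends in 7; 57 = 3 × 19, composite.
Thus k = 57 disproves the claim, and no smaller k works.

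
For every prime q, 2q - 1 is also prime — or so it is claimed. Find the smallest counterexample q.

q = 5

A counterexample is any prime q such that 2q - 1 is not prime; we check each in order.
For q = 2, 3 the conclusion holds.
q = 5: 2q - 1 = 9 = 3 × 3, not prime.
Thus q = 5 disproves the claim, and no smaller q works.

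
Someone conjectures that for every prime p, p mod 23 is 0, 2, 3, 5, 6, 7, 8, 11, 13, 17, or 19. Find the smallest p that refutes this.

A counterexample is any prime p such that the claim fails; we check each in order.
For p = 2, 3, 5, 7, …, 23, 29, 31 the conclusion holds.
p = 37: 37 mod 23 = 14 — not in {0, 2, 3, 5, 6, 7, 8, 11, 13, 17, 19}.

p = 37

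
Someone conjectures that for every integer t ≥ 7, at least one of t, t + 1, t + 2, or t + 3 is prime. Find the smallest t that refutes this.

A counterexample is any integer t ≥ 7 such that t, t + 1, t + 2, t + 3 are all composite; we check each in order.
For t = 7, 8, 9, 10, …, 21, 22, 23 the conclusion holds.
t = 24: 24 = 2 × 12; 25 = 5 × 5; 26 = 2 × 13; 27 = 3 × 9 — all composite.
Thus t = 24 disproves the claim, and no smaller t works.

t = 24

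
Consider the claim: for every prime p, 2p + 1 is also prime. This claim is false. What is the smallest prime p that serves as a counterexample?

p = 7

We need the least prime p for which 2p + 1 is not prime.
p = 2: 2p + 1 = 5, prime.
p = 3: 2p + 1 = 7, prime.
p = 5: 2p + 1 = 11, prime.
p = 7: 2p + 1 = 15 = 3 × 5, not prime.
So p = 7 is the smallest counterexample.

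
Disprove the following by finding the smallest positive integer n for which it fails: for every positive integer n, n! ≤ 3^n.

A counterexample is any positive integer n such that n! > 3^n; we check each in order.
The first 6 eligible values, up to n = 6, all satisfy the conclusion.
n = 7: n! = 5040 and 3^n = 2187, so 5040 > 2187.

n = 7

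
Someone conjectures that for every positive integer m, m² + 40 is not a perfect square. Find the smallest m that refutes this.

m = 3

We need the least positive integer m for which m² + 40 is a perfect square.
For m = 1, 2 the conclusion holds.
m = 3: 3² + 40 = 49 = 7², a perfect square.
So m = 3 is the smallest counterexample.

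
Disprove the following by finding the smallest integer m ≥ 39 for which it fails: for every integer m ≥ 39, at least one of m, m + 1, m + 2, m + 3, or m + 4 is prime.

m = 48

Check each integer m ≥ 39 in order until m, m + 1, m + 2, m + 3, m + 4 are all composite.
For m = 39, 40, 41, 42, 43, 44, 45, 46, 47 the conclusion holds.
m = 48: 48 = 2 × 24; 49 = 7 × 7; 50 = 2 × 25; 51 = 3 × 17; 52 = 2 × 26 — all composite.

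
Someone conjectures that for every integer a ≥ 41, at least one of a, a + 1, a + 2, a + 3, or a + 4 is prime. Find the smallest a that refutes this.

Check each integer a ≥ 41 in order until a, a + 1, a + 2, a + 3, a + 4 are all composite.
The first 7 eligible values, up to a = 47, all satisfy the conclusion.
a = 48: 48 = 2 × 24; 49 = 7 × 7; 50 = 2 × 25; 51 = 3 × 17; 52 = 2 × 26 — all composite.

a = 48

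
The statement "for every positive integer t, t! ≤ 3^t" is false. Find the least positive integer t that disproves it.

t = 7

We need the least positive integer t for which t! > 3^t.
t = 1: t! = 1 and 3^t = 3, so 1 ≤ 3.
t = 2: t! = 2 and 3^t = 9, so 2 ≤ 9.
t = 3: t! = 6 and 3^t = 27, so 6 ≤ 27.
t = 4: t! = 24 and 3^t = 81, so 24 ≤ 81.
t = 5: t! = 120 and 3^t = 243, so 120 ≤ 243.
t = 6: t! = 720 and 3^t = 729, so 720 ≤ 729.
t = 7: t! = 5040 and 3^t = 2187, so 5040 > 2187.
So t = 7 is the smallest counterexample.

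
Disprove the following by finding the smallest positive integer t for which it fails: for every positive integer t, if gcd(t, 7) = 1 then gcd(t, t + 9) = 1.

Check each positive integer t in order until gcd(t, 7) = 1 but gcd(t, t + 9) > 1.
t = 1: gcd(1, 10) = 1.
t = 2: gcd(2, 11) = 1.
t = 3: gcd(3, 12) = 3.
Thus t = 3 disproves the claim, and no smaller t works.

t = 3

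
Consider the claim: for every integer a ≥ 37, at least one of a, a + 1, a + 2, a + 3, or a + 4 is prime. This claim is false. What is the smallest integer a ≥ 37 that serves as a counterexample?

We need the least integer a ≥ 37 for which a, a + 1, a + 2, a + 3, a + 4 are all composite.
For a = 37, 38, 39, 40, …, 45, 46, 47 the conclusion holds.
a = 48: 48 = 2 × 24; 49 = 7 × 7; 50 = 2 × 25; 51 = 3 × 17; 52 = 2 × 26 — all composite.
So a = 48 is the smallest counterexample.

a = 48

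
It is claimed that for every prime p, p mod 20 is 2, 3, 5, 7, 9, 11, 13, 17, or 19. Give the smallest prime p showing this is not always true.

Check each prime p in order until the claim fails.
The first 12 eligible values, up to p = 37, all satisfy the conclusion.
p = 41: 41 mod 20 = 1 — not in {2, 3, 5, 7, 9, 11, 13, 17, 19}.
Thus p = 41 disproves the claim, and no smaller p works.

p = 41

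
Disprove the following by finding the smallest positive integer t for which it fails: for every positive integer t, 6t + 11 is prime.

t = 1: 6t + 11 = 17, prime.
t = 2: 6t + 11 = 23, prime.
t = 3: 6t + 11 = 29, prime.
t = 4: 6t + 11 = 35 = 5 × 7, composite.

t = 4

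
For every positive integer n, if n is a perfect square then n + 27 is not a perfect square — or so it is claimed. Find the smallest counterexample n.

n = 9

We need the least positive integer n for which n is a perfect square but n + 27 is a perfect square.
For n = 1, 4 the conclusion holds.
n = 9: 9 = 3² and 9 + 27 = 36 = 6².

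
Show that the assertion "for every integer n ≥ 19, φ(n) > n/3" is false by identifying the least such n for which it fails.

n = 19: φ(19) = 18 and 19/3 = 19/3, so φ(19) > 19/3.
n = 20: φ(20) = 8 and 20/3 = 20/3, so φ(20) > 20/3.
n = 21: φ(21) = 12 and 21/3 = 7, so φ(21) > 21/3.
n = 22: φ(22) = 10 and 22/3 = 22/3, so φ(22) > 22/3.
n = 23: φ(23) = 22 and 23/3 = 23/3, so φ(23) > 23/3.
n = 24: φ(24) = 8 and 24/3 = 8, so φ(24) ≤ 24/3.

n = 24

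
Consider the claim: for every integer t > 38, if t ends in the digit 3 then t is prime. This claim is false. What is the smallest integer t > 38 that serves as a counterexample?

Check each integer t > 38 in order until t ends in the digit 3 but t is not prime.
t = 43: 43 ends in 3 and is prime.
t = 53: 53 ends in 3 and is prime.
t = 63: 63 ends in 3; 63 = 3 × 21, composite.

t = 63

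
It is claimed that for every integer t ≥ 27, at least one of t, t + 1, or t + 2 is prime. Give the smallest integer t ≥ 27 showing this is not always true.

t = 32

A counterexample is any integer t ≥ 27 such that t, t + 1, t + 2 are all composite; we check each in order.
The first 5 eligible values, up to t = 31, all satisfy the conclusion.
t = 32: 32 = 2 × 16; 33 = 3 × 11; 34 = 2 × 17 — all composite.
Hence t = 32 is a counterexample.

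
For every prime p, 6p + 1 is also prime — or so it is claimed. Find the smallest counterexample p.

p = 19

Check each prime p in order until 6p + 1 is not prime.
p = 2: 6p + 1 = 13, prime.
p = 3: 6p + 1 = 19, prime.
p = 5: 6p + 1 = 31, prime.
p = 7: 6p + 1 = 43, prime.
p = 11: 6p + 1 = 67, prime.
p = 13: 6p + 1 = 79, prime.
p = 17: 6p + 1 = 103, prime.
p = 19: 6p + 1 = 115 = 5 × 23, not prime.
So p = 19 is the smallest counterexample.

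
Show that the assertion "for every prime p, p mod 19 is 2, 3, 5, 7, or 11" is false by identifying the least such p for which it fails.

For p = 2, 3, 5, 7, 11 the conclusion holds.
p = 13: 13 mod 19 = 13 — not in {2, 3, 5, 7, 11}.
Hence p = 13 is a counterexample.

p = 13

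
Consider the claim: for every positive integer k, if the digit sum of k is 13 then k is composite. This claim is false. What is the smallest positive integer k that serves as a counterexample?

Check each positive integer k in order until the digit sum of k is 13 but k is prime.
k = 49: digit sum 13; 49 is composite.
k = 58: digit sum 13; 58 is composite.
k = 67: digit sum 13; 67 is prime, not composite.
So k = 67 is the smallest counterexample.

k = 67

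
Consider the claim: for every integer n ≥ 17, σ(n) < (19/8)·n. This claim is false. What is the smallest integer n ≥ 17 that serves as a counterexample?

n = 24

Check each integer n ≥ 17 in order until the claim fails.
The first 7 eligible values, up to n = 23, all satisfy the conclusion.
n = 24: σ(24) = 60; 60 ≥ 57.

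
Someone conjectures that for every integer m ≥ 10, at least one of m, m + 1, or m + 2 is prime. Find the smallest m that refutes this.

m = 14

A counterexample is any integer m ≥ 10 such that m, m + 1, m + 2 are all composite; we check each in order.
m = 10: 11 is prime.
m = 11: 11 is prime.
m = 12: 13 is prime.
m = 13: 13 is prime.
m = 14: 14 = 2 × 7; 15 = 3 × 5; 16 = 2 × 8 — all composite.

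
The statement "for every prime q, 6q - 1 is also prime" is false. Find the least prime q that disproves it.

For q = 2, 3, 5, 7 the conclusion holds.
q = 11: 6q - 1 = 65 = 5 × 13, not prime.
So q = 11 is the smallest counterexample.

q = 11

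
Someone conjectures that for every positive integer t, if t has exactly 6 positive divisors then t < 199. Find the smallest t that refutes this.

t = 207

Check each positive integer t in order until t has exactly 6 positive divisors but the claim fails.
For t = 12, 18, 20, 28, …, 172, 175, 188 the conclusion holds.
t = 207: τ(207) = 6; 207 ≥ 199.
So t = 207 is the smallest counterexample.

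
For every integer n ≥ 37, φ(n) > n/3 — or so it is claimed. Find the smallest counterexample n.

n = 42

We need the least integer n ≥ 37 for which the claim fails.
The first 5 eligible values, up to n = 41, all satisfy the conclusion.
n = 42: φ(42) = 12 and 42/3 = 14, so φ(42) ≤ 42/3.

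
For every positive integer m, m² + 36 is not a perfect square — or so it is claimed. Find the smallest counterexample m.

We need the least positive integer m for which m² + 36 is a perfect square.
The first 7 eligible values, up to m = 7, all satisfy the conclusion.
m = 8: 8² + 36 = 100 = 10², a perfect square.
So m = 8 is the smallest counterexample.

m = 8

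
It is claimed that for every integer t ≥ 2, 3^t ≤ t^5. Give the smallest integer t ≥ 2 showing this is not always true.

t = 11

A counterexample is any integer t ≥ 2 such that 3^t > t^5; we check each in order.
For t = 2, 3, 4, 5, 6, 7, 8, 9, 10 the conclusion holds.
t = 11: 3^t = 177147 and t^5 = 161051, so 177147 > 161051.
Hence t = 11 is a counterexample.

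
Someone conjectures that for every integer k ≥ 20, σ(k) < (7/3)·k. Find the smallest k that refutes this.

k = 24

k = 20: σ(20) = 42; 42 < 140/3.
k = 21: σ(21) = 32; 32 < 49.
k = 22: σ(22) = 36; 36 < 154/3.
k = 23: σ(23) = 24; 24 < 161/3.
k = 24: σ(24) = 60; 60 ≥ 56.
So k = 24 is the smallest counterexample.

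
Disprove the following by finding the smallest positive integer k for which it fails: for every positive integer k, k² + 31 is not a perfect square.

A counterexample is any positive integer k such that k² + 31 is a perfect square; we check each in order.
For k = 1, 2, 3, 4, …, 12, 13, 14 the conclusion holds.
k = 15: 15² + 31 = 256 = 16², a perfect square.

k = 15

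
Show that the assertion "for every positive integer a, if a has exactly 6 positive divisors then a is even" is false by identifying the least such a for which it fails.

A counterexample is any positive integer a such that a has exactly 6 positive divisors but a is odd; we check each in order.
a = 12: divisors of 12: 1, 2, 3, 4, 6, 12; 12 is even.
a = 18: divisors of 18: 1, 2, 3, 6, 9, 18; 18 is even.
a = 20: divisors of 20: 1, 2, 4, 5, 10, 20; 20 is even.
a = 28: divisors of 28: 1, 2, 4, 7, 14, 28; 28 is even.
a = 32: divisors of 32: 1, 2, 4, 8, 16, 32; 32 is even.
a = 44: divisors of 44: 1, 2, 4, 11, 22, 44; 44 is even.
a = 45: divisors of 45: 1, 3, 5, 9, 15, 45; 45 is odd.

a = 45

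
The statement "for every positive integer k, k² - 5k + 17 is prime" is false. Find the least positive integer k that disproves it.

k = 13

Check each positive integer k in order until k² - 5k + 17 is not prime.
The first 12 eligible values, up to k = 12, all satisfy the conclusion.
k = 13: k² - 5k + 17 = 121 = 11 × 11, composite.
Thus k = 13 disproves the claim, and no smaller k works.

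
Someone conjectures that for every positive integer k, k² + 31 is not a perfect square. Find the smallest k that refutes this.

k = 15

For k = 1, 2, 3, 4, …, 12, 13, 14 the conclusion holds.
k = 15: 15² + 31 = 256 = 16², a perfect square.
Hence k = 15 is a counterexample.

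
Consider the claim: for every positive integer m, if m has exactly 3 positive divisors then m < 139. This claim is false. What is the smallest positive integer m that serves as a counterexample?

The first 5 eligible values, up to m = 121, all satisfy the conclusion.
m = 169: τ(169) = 3; 169 ≥ 139.
Hence m = 169 is a counterexample.

m = 169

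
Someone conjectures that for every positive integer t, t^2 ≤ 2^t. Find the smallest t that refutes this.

t = 3

We need the least positive integer t for which t^2 > 2^t.
For t = 1, 2 the conclusion holds.
t = 3: t^2 = 9 and 2^t = 8, so 9 > 8.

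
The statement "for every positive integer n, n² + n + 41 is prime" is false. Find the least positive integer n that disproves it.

For n = 1, 2, 3, 4, …, 37, 38, 39 the conclusion holds.
n = 40: n² + n + 41 = 1681 = 41 × 41, composite.

n = 40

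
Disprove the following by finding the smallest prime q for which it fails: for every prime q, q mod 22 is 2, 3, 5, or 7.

Check each prime q in order until the claim fails.
q = 2: 2 mod 22 = 2.
q = 3: 3 mod 22 = 3.
q = 5: 5 mod 22 = 5.
q = 7: 7 mod 22 = 7.
q = 11: 11 mod 22 = 11 — not in {2, 3, 5, 7}.

q = 11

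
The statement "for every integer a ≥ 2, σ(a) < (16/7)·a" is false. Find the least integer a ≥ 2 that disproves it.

Check each integer a ≥ 2 in order until the claim fails.
For a = 2, 3, 4, 5, 6, 7, 8, 9, 10, 11 the conclusion holds.
a = 12: σ(12) = 28; 28 ≥ 192/7.
Hence a = 12 is a counterexample.

a = 12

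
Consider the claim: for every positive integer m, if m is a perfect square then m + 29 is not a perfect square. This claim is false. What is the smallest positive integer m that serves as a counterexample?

For m = 1, 4, 9, 16, …, 121, 144, 169 the conclusion holds.
m = 196: 196 = 14² and 196 + 29 = 225 = 15².
Hence m = 196 is a counterexample.

m = 196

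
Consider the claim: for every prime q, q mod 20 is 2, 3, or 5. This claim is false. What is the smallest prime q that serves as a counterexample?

q = 7

q = 2: 2 mod 20 = 2.
q = 3: 3 mod 20 = 3.
q = 5: 5 mod 20 = 5.
q = 7: 7 mod 20 = 7 — not in {2, 3, 5}.
So q = 7 is the smallest counterexample.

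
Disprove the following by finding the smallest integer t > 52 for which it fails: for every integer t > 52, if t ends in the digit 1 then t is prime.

For t = 61, 71 the conclusion holds.
t = 81: 81 ends in 1; 81 = 3 × 27, composite.

t = 81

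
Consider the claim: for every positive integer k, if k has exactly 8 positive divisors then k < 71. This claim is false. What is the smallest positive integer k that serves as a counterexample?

k = 78

Check each positive integer k in order until k has exactly 8 positive divisors but the claim fails.
k = 24: τ(24) = 8; 24 < 71.
k = 30: τ(30) = 8; 30 < 71.
k = 40: τ(40) = 8; 40 < 71.
k = 42: τ(42) = 8; 42 < 71.
k = 54: τ(54) = 8; 54 < 71.
k = 56: τ(56) = 8; 56 < 71.
k = 66: τ(66) = 8; 66 < 71.
k = 70: τ(70) = 8; 70 < 71.
k = 78: τ(78) = 8; 78 ≥ 71.
Thus k = 78 disproves the claim, and no smaller k works.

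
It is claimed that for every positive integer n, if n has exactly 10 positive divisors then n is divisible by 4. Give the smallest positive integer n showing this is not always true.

n = 162

Check each positive integer n in order until n has exactly 10 positive divisors but n is not divisible by 4.
n = 48: τ(48) = 10; 48 mod 4 = 0.
n = 80: τ(80) = 10; 80 mod 4 = 0.
n = 112: τ(112) = 10; 112 mod 4 = 0.
n = 162: τ(162) = 10; 162 mod 4 = 2.
So n = 162 is the smallest counterexample.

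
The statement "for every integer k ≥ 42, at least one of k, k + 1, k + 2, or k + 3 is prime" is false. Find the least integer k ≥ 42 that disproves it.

k = 48

We need the least integer k ≥ 42 for which k, k + 1, k + 2, k + 3 are all composite.
For k = 42, 43, 44, 45, 46, 47 the conclusion holds.
k = 48: 48 = 2 × 24; 49 = 7 × 7; 50 = 2 × 25; 51 = 3 × 17 — all composite.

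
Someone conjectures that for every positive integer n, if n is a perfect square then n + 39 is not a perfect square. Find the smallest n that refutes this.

For n = 1, 4, 9, 16 the conclusion holds.
n = 25: 25 = 5² and 25 + 39 = 64 = 8².

n = 25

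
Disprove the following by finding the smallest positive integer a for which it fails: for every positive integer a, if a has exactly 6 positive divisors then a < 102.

We need the least positive integer a for which a has exactly 6 positive divisors but the claim fails.
For a = 12, 18, 20, 28, …, 92, 98, 99 the conclusion holds.
a = 116: τ(116) = 6; 116 ≥ 102.
Thus a = 116 disproves the claim, and no smaller a works.

a = 116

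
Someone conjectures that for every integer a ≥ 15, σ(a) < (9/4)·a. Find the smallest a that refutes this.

For a = 15, 16, 17, 18, 19, 20, 21, 22, 23 the conclusion holds.
a = 24: σ(24) = 60; 60 ≥ 54.

a = 24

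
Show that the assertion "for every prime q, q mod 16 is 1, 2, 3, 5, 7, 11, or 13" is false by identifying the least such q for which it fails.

We need the least prime q for which the claim fails.
The first 10 eligible values, up to q = 29, all satisfy the conclusion.
q = 31: 31 mod 16 = 15 — not in {1, 2, 3, 5, 7, 11, 13}.
So q = 31 is the smallest counterexample.

q = 31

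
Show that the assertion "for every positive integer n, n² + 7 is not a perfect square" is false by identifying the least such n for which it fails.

A counterexample is any positive integer n such that n² + 7 is a perfect square; we check each in order.
For n = 1, 2 the conclusion holds.
n = 3: 3² + 7 = 16 = 4², a perfect square.
So n = 3 is the smallest counterexample.

n = 3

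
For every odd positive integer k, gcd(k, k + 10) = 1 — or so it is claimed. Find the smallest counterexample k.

Check each odd positive integer k in order until gcd(k, k + 10) > 1.
For k = 1, 3 the conclusion holds.
k = 5: gcd(5, 15) = 5.
So k = 5 is the smallest counterexample.

k = 5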